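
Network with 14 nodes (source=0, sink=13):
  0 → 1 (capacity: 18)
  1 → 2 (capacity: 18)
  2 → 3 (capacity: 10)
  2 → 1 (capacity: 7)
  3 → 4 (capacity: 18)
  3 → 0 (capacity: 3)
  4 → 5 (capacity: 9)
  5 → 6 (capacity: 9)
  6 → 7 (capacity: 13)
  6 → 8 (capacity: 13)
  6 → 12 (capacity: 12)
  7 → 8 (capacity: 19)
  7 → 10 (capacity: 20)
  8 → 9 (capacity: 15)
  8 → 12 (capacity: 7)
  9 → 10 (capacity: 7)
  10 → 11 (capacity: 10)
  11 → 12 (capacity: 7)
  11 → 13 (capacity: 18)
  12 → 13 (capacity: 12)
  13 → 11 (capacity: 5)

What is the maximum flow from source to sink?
Maximum flow = 9

Max flow: 9

Flow assignment:
  0 → 1: 10/18
  1 → 2: 10/18
  2 → 3: 10/10
  3 → 4: 9/18
  3 → 0: 1/3
  4 → 5: 9/9
  5 → 6: 9/9
  6 → 12: 9/12
  12 → 13: 9/12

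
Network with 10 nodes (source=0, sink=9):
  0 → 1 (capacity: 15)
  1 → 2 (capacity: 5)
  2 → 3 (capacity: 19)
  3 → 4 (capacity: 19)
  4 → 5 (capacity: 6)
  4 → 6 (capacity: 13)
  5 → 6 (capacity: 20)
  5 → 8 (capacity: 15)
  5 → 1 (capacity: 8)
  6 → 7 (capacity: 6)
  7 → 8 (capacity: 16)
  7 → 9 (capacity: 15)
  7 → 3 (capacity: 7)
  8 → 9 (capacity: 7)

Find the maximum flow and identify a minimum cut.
Max flow = 5, Min cut edges: (1,2)

Maximum flow: 5
Minimum cut: (1,2)
Partition: S = [0, 1], T = [2, 3, 4, 5, 6, 7, 8, 9]

Max-flow min-cut theorem verified: both equal 5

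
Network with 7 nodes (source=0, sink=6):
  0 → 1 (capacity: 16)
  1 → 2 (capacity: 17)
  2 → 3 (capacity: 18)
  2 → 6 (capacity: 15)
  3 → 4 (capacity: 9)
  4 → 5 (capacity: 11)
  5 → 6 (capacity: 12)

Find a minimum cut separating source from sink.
Min cut value = 16, edges: (0,1)

Min cut value: 16
Partition: S = [0], T = [1, 2, 3, 4, 5, 6]
Cut edges: (0,1)

By max-flow min-cut theorem, max flow = min cut = 16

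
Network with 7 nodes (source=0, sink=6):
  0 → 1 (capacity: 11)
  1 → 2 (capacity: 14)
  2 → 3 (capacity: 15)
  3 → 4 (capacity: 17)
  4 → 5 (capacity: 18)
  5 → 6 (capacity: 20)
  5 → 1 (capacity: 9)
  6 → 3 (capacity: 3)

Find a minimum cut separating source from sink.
Min cut value = 11, edges: (0,1)

Min cut value: 11
Partition: S = [0], T = [1, 2, 3, 4, 5, 6]
Cut edges: (0,1)

By max-flow min-cut theorem, max flow = min cut = 11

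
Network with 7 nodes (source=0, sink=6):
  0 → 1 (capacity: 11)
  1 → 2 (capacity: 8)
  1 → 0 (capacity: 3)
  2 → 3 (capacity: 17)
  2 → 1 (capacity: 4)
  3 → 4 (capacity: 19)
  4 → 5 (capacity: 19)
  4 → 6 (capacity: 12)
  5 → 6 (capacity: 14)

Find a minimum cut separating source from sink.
Min cut value = 8, edges: (1,2)

Min cut value: 8
Partition: S = [0, 1], T = [2, 3, 4, 5, 6]
Cut edges: (1,2)

By max-flow min-cut theorem, max flow = min cut = 8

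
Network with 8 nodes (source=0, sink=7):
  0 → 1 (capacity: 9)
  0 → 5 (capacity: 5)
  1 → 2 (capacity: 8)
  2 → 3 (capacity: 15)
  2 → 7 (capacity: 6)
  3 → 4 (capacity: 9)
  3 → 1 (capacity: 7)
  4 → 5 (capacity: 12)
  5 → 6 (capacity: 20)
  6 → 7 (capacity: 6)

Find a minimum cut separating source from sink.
Min cut value = 12, edges: (2,7), (6,7)

Min cut value: 12
Partition: S = [0, 1, 2, 3, 4, 5, 6], T = [7]
Cut edges: (2,7), (6,7)

By max-flow min-cut theorem, max flow = min cut = 12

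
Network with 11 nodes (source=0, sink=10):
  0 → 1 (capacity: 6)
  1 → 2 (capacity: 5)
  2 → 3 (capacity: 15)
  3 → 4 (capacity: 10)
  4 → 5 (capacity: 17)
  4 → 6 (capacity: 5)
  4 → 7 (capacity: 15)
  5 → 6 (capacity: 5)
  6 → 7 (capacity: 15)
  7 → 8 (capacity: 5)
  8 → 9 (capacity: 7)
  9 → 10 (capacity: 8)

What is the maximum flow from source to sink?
Maximum flow = 5

Max flow: 5

Flow assignment:
  0 → 1: 5/6
  1 → 2: 5/5
  2 → 3: 5/15
  3 → 4: 5/10
  4 → 7: 5/15
  7 → 8: 5/5
  8 → 9: 5/7
  9 → 10: 5/8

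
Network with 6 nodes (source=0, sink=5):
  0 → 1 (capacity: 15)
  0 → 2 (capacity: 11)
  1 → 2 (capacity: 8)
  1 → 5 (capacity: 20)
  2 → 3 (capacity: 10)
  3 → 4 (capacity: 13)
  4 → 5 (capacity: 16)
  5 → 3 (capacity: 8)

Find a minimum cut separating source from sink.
Min cut value = 25, edges: (0,1), (2,3)

Min cut value: 25
Partition: S = [0, 2], T = [1, 3, 4, 5]
Cut edges: (0,1), (2,3)

By max-flow min-cut theorem, max flow = min cut = 25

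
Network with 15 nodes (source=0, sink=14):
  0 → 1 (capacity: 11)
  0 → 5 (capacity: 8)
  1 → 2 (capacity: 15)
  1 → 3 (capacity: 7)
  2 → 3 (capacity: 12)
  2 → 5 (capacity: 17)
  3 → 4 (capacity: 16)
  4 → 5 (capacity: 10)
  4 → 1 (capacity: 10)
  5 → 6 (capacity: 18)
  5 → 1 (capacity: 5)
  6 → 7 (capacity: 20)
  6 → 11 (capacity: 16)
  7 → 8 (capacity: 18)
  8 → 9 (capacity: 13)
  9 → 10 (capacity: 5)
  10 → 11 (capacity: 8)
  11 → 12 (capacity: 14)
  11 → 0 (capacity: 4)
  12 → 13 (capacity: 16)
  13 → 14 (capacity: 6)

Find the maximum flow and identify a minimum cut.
Max flow = 6, Min cut edges: (13,14)

Maximum flow: 6
Minimum cut: (13,14)
Partition: S = [0, 1, 2, 3, 4, 5, 6, 7, 8, 9, 10, 11, 12, 13], T = [14]

Max-flow min-cut theorem verified: both equal 6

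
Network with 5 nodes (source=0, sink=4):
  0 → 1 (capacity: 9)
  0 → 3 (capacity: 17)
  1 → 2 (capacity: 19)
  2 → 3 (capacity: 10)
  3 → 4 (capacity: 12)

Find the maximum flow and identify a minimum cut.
Max flow = 12, Min cut edges: (3,4)

Maximum flow: 12
Minimum cut: (3,4)
Partition: S = [0, 1, 2, 3], T = [4]

Max-flow min-cut theorem verified: both equal 12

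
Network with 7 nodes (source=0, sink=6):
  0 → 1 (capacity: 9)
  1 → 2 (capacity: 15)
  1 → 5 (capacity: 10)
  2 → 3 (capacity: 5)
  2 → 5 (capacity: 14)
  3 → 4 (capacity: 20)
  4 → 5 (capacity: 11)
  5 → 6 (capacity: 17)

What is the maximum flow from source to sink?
Maximum flow = 9

Max flow: 9

Flow assignment:
  0 → 1: 9/9
  1 → 5: 9/10
  5 → 6: 9/17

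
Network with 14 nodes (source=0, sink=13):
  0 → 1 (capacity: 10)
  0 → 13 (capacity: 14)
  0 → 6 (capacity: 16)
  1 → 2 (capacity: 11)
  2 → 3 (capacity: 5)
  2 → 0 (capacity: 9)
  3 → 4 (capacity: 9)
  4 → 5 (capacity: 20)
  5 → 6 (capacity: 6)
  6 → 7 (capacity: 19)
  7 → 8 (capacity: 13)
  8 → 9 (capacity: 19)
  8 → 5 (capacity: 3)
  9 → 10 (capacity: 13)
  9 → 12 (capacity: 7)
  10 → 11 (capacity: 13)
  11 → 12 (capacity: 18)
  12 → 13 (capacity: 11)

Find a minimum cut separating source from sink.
Min cut value = 25, edges: (0,13), (12,13)

Min cut value: 25
Partition: S = [0, 1, 2, 3, 4, 5, 6, 7, 8, 9, 10, 11, 12], T = [13]
Cut edges: (0,13), (12,13)

By max-flow min-cut theorem, max flow = min cut = 25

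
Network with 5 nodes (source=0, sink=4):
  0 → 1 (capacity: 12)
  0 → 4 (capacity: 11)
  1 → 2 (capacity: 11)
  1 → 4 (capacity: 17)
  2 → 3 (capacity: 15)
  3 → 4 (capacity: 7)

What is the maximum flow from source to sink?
Maximum flow = 23

Max flow: 23

Flow assignment:
  0 → 1: 12/12
  0 → 4: 11/11
  1 → 4: 12/17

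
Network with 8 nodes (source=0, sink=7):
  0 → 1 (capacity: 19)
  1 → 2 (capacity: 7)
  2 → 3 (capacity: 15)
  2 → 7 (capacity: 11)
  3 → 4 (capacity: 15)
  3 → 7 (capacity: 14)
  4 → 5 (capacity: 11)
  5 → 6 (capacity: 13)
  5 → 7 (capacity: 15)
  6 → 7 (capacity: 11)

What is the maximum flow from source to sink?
Maximum flow = 7

Max flow: 7

Flow assignment:
  0 → 1: 7/19
  1 → 2: 7/7
  2 → 7: 7/11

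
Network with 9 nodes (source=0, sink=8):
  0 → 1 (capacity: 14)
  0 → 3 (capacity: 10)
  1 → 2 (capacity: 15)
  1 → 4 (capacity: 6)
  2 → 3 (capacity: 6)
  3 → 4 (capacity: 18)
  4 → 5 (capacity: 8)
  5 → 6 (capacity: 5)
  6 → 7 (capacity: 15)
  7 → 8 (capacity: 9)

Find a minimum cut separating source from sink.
Min cut value = 5, edges: (5,6)

Min cut value: 5
Partition: S = [0, 1, 2, 3, 4, 5], T = [6, 7, 8]
Cut edges: (5,6)

By max-flow min-cut theorem, max flow = min cut = 5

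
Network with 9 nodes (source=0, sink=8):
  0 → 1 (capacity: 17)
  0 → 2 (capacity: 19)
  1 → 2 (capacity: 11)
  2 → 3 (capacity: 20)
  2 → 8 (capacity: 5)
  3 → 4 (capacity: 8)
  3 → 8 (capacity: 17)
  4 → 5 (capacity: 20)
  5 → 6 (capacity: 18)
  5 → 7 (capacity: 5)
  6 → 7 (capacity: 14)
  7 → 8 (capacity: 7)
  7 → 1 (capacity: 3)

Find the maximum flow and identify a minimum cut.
Max flow = 25, Min cut edges: (2,3), (2,8)

Maximum flow: 25
Minimum cut: (2,3), (2,8)
Partition: S = [0, 1, 2], T = [3, 4, 5, 6, 7, 8]

Max-flow min-cut theorem verified: both equal 25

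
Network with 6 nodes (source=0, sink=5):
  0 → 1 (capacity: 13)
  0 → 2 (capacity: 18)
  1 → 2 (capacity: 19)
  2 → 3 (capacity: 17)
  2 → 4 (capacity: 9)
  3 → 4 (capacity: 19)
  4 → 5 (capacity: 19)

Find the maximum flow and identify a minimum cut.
Max flow = 19, Min cut edges: (4,5)

Maximum flow: 19
Minimum cut: (4,5)
Partition: S = [0, 1, 2, 3, 4], T = [5]

Max-flow min-cut theorem verified: both equal 19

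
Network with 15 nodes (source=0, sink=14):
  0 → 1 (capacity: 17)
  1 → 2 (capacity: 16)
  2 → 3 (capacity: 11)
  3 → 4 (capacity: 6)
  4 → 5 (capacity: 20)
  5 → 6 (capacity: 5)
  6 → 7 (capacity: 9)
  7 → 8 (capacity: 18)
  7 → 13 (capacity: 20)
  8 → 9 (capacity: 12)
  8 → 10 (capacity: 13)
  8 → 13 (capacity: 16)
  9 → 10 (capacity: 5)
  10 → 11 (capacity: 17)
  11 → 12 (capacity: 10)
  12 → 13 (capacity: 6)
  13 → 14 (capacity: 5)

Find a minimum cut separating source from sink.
Min cut value = 5, edges: (13,14)

Min cut value: 5
Partition: S = [0, 1, 2, 3, 4, 5, 6, 7, 8, 9, 10, 11, 12, 13], T = [14]
Cut edges: (13,14)

By max-flow min-cut theorem, max flow = min cut = 5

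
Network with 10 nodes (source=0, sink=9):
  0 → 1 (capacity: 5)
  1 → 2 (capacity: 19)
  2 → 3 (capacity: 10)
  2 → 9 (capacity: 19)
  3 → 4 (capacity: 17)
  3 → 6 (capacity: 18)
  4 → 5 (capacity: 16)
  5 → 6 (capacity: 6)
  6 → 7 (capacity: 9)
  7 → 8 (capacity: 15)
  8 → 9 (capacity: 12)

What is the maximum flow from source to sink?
Maximum flow = 5

Max flow: 5

Flow assignment:
  0 → 1: 5/5
  1 → 2: 5/19
  2 → 9: 5/19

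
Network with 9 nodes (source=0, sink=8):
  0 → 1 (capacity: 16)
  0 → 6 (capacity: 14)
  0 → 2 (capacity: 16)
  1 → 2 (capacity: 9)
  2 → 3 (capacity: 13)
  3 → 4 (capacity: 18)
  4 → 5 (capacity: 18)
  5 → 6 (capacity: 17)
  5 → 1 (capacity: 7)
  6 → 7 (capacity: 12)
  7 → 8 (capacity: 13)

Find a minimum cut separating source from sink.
Min cut value = 12, edges: (6,7)

Min cut value: 12
Partition: S = [0, 1, 2, 3, 4, 5, 6], T = [7, 8]
Cut edges: (6,7)

By max-flow min-cut theorem, max flow = min cut = 12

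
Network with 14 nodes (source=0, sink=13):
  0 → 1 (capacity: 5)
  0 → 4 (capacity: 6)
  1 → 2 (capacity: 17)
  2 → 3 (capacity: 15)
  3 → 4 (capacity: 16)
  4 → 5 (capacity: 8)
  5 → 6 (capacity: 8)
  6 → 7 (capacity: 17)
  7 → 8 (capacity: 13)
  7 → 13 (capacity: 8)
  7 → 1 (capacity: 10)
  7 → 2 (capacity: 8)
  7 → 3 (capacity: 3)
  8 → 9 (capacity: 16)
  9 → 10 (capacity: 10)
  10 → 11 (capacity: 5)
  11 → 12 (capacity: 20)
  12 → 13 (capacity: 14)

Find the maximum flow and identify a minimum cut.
Max flow = 8, Min cut edges: (5,6)

Maximum flow: 8
Minimum cut: (5,6)
Partition: S = [0, 1, 2, 3, 4, 5], T = [6, 7, 8, 9, 10, 11, 12, 13]

Max-flow min-cut theorem verified: both equal 8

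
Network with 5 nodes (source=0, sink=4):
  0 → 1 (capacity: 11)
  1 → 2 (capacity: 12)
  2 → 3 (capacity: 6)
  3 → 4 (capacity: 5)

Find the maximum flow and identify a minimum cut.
Max flow = 5, Min cut edges: (3,4)

Maximum flow: 5
Minimum cut: (3,4)
Partition: S = [0, 1, 2, 3], T = [4]

Max-flow min-cut theorem verified: both equal 5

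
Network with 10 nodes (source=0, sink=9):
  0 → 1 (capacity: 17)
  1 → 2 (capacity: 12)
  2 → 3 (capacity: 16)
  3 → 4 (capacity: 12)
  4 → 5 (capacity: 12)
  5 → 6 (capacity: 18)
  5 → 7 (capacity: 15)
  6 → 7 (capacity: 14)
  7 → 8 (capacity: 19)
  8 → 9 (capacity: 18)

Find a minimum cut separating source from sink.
Min cut value = 12, edges: (4,5)

Min cut value: 12
Partition: S = [0, 1, 2, 3, 4], T = [5, 6, 7, 8, 9]
Cut edges: (4,5)

By max-flow min-cut theorem, max flow = min cut = 12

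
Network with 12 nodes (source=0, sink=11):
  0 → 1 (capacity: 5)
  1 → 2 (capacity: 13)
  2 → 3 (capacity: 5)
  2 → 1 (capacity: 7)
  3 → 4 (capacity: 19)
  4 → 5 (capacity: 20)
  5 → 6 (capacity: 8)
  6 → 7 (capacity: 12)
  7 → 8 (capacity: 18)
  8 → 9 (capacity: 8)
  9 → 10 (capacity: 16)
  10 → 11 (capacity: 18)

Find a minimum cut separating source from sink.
Min cut value = 5, edges: (2,3)

Min cut value: 5
Partition: S = [0, 1, 2], T = [3, 4, 5, 6, 7, 8, 9, 10, 11]
Cut edges: (2,3)

By max-flow min-cut theorem, max flow = min cut = 5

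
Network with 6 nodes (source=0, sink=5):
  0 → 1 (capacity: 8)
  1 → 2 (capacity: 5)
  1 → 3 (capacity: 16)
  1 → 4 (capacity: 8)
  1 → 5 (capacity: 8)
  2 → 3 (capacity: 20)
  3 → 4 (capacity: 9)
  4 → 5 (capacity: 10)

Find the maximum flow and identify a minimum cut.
Max flow = 8, Min cut edges: (0,1)

Maximum flow: 8
Minimum cut: (0,1)
Partition: S = [0], T = [1, 2, 3, 4, 5]

Max-flow min-cut theorem verified: both equal 8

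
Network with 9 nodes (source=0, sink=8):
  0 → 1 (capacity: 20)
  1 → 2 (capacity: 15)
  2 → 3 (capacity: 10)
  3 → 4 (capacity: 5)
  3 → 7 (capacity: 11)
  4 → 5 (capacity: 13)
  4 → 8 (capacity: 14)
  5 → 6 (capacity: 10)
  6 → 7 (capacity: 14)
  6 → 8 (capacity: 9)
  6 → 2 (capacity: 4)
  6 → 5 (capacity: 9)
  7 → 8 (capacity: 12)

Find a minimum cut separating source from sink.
Min cut value = 10, edges: (2,3)

Min cut value: 10
Partition: S = [0, 1, 2], T = [3, 4, 5, 6, 7, 8]
Cut edges: (2,3)

By max-flow min-cut theorem, max flow = min cut = 10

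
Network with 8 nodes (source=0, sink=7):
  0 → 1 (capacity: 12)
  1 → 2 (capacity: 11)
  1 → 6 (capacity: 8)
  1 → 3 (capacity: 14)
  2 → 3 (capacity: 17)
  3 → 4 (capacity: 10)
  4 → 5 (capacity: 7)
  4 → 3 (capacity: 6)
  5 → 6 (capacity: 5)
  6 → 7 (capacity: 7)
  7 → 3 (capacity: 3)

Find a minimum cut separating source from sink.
Min cut value = 7, edges: (6,7)

Min cut value: 7
Partition: S = [0, 1, 2, 3, 4, 5, 6], T = [7]
Cut edges: (6,7)

By max-flow min-cut theorem, max flow = min cut = 7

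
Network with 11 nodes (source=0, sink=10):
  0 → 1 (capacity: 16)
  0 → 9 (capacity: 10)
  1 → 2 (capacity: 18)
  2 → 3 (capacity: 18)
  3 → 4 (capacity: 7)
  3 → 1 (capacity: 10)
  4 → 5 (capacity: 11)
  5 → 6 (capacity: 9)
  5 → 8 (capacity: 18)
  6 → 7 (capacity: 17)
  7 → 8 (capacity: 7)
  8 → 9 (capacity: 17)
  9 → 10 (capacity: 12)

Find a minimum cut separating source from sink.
Min cut value = 12, edges: (9,10)

Min cut value: 12
Partition: S = [0, 1, 2, 3, 4, 5, 6, 7, 8, 9], T = [10]
Cut edges: (9,10)

By max-flow min-cut theorem, max flow = min cut = 12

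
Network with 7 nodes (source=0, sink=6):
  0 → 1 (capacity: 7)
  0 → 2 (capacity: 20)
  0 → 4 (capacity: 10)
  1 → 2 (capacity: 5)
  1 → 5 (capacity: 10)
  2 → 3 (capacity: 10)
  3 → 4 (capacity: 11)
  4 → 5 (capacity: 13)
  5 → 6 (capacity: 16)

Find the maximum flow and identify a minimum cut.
Max flow = 16, Min cut edges: (5,6)

Maximum flow: 16
Minimum cut: (5,6)
Partition: S = [0, 1, 2, 3, 4, 5], T = [6]

Max-flow min-cut theorem verified: both equal 16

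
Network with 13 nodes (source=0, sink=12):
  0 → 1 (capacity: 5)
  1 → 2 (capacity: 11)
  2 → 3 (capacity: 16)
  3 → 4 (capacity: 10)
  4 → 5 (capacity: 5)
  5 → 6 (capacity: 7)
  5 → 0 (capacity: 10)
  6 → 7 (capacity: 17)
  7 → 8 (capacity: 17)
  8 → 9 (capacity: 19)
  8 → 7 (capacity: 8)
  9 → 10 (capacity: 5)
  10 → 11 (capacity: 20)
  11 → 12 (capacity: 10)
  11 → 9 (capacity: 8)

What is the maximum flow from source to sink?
Maximum flow = 5

Max flow: 5

Flow assignment:
  0 → 1: 5/5
  1 → 2: 5/11
  2 → 3: 5/16
  3 → 4: 5/10
  4 → 5: 5/5
  5 → 6: 5/7
  6 → 7: 5/17
  7 → 8: 5/17
  8 → 9: 5/19
  9 → 10: 5/5
  10 → 11: 5/20
  11 → 12: 5/10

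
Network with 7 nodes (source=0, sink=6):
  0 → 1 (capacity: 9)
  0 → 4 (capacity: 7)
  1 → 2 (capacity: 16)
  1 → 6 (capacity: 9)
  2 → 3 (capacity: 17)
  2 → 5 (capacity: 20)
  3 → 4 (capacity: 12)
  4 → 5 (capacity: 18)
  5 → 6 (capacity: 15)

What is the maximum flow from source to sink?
Maximum flow = 16

Max flow: 16

Flow assignment:
  0 → 1: 9/9
  0 → 4: 7/7
  1 → 6: 9/9
  4 → 5: 7/18
  5 → 6: 7/15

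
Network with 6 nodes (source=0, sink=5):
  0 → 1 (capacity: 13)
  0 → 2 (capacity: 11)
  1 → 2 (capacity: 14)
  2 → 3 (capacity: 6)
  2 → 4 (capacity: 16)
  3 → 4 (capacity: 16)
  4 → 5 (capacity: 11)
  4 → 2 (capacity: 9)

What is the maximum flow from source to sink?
Maximum flow = 11

Max flow: 11

Flow assignment:
  0 → 1: 11/13
  1 → 2: 11/14
  2 → 4: 11/16
  4 → 5: 11/11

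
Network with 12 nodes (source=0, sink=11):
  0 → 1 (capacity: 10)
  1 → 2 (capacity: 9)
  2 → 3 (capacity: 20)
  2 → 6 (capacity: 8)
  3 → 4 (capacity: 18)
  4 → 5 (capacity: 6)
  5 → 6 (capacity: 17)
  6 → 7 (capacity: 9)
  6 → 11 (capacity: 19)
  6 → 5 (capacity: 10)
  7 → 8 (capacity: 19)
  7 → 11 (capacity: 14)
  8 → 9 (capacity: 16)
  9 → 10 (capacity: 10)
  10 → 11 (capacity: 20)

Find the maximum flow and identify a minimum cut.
Max flow = 9, Min cut edges: (1,2)

Maximum flow: 9
Minimum cut: (1,2)
Partition: S = [0, 1], T = [2, 3, 4, 5, 6, 7, 8, 9, 10, 11]

Max-flow min-cut theorem verified: both equal 9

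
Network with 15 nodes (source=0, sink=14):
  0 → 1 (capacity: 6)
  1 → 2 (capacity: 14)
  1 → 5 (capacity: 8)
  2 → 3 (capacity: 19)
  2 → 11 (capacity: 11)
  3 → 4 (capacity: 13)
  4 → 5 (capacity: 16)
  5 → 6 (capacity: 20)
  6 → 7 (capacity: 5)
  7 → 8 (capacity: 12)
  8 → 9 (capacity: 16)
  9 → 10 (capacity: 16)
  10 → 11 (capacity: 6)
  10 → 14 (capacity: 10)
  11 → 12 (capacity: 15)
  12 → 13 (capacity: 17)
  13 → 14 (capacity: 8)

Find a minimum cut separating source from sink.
Min cut value = 6, edges: (0,1)

Min cut value: 6
Partition: S = [0], T = [1, 2, 3, 4, 5, 6, 7, 8, 9, 10, 11, 12, 13, 14]
Cut edges: (0,1)

By max-flow min-cut theorem, max flow = min cut = 6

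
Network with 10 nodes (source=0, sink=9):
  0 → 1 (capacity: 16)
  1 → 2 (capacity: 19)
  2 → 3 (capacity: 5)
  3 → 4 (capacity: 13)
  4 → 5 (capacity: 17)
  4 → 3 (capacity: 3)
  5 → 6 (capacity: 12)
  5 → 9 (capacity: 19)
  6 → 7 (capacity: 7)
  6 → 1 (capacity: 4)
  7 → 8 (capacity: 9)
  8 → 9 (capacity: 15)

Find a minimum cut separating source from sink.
Min cut value = 5, edges: (2,3)

Min cut value: 5
Partition: S = [0, 1, 2], T = [3, 4, 5, 6, 7, 8, 9]
Cut edges: (2,3)

By max-flow min-cut theorem, max flow = min cut = 5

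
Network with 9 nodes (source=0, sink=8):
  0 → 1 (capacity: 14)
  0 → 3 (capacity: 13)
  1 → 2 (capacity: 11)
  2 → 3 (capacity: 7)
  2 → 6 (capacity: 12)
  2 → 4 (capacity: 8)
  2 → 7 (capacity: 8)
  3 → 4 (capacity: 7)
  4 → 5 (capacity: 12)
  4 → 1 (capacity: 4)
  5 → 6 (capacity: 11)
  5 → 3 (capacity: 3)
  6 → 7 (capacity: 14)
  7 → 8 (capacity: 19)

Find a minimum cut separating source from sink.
Min cut value = 18, edges: (1,2), (3,4)

Min cut value: 18
Partition: S = [0, 1, 3], T = [2, 4, 5, 6, 7, 8]
Cut edges: (1,2), (3,4)

By max-flow min-cut theorem, max flow = min cut = 18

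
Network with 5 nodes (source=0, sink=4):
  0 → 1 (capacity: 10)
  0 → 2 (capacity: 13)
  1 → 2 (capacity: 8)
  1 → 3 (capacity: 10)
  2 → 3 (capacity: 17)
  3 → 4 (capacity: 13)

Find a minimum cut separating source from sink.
Min cut value = 13, edges: (3,4)

Min cut value: 13
Partition: S = [0, 1, 2, 3], T = [4]
Cut edges: (3,4)

By max-flow min-cut theorem, max flow = min cut = 13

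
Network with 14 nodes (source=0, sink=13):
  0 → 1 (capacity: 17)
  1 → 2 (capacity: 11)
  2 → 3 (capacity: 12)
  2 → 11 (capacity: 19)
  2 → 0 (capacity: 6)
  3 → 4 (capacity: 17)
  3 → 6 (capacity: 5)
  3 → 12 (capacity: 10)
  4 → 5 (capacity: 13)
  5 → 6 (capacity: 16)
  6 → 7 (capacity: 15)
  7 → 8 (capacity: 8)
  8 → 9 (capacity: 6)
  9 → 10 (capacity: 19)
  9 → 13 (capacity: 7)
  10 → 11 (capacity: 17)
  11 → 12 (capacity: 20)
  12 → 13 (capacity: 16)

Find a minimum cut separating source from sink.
Min cut value = 11, edges: (1,2)

Min cut value: 11
Partition: S = [0, 1], T = [2, 3, 4, 5, 6, 7, 8, 9, 10, 11, 12, 13]
Cut edges: (1,2)

By max-flow min-cut theorem, max flow = min cut = 11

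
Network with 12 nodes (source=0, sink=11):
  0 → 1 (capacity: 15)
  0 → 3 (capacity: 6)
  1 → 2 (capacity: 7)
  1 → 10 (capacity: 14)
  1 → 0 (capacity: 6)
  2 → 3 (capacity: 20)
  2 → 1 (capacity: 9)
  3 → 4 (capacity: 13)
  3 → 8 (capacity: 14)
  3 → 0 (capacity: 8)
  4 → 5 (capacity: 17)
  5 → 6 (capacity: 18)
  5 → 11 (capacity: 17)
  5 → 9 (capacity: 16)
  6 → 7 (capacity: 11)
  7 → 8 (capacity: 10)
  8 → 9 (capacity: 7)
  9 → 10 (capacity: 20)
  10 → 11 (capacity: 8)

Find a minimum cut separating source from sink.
Min cut value = 21, edges: (3,4), (10,11)

Min cut value: 21
Partition: S = [0, 1, 2, 3, 6, 7, 8, 9, 10], T = [4, 5, 11]
Cut edges: (3,4), (10,11)

By max-flow min-cut theorem, max flow = min cut = 21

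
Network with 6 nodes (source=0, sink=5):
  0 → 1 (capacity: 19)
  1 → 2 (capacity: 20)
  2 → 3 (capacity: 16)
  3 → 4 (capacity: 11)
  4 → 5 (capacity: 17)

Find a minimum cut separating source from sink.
Min cut value = 11, edges: (3,4)

Min cut value: 11
Partition: S = [0, 1, 2, 3], T = [4, 5]
Cut edges: (3,4)

By max-flow min-cut theorem, max flow = min cut = 11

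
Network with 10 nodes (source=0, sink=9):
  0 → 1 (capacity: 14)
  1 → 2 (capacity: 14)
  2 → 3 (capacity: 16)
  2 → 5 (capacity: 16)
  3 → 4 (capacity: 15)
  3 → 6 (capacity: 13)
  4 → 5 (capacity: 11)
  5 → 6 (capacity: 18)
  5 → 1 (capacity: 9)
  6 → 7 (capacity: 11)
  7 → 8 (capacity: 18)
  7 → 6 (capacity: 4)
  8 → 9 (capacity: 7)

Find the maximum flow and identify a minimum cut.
Max flow = 7, Min cut edges: (8,9)

Maximum flow: 7
Minimum cut: (8,9)
Partition: S = [0, 1, 2, 3, 4, 5, 6, 7, 8], T = [9]

Max-flow min-cut theorem verified: both equal 7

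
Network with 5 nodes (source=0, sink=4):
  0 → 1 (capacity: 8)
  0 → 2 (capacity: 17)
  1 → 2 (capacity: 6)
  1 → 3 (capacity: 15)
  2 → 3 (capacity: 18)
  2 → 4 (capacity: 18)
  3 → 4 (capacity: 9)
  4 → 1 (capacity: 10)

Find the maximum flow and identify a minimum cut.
Max flow = 25, Min cut edges: (0,1), (0,2)

Maximum flow: 25
Minimum cut: (0,1), (0,2)
Partition: S = [0], T = [1, 2, 3, 4]

Max-flow min-cut theorem verified: both equal 25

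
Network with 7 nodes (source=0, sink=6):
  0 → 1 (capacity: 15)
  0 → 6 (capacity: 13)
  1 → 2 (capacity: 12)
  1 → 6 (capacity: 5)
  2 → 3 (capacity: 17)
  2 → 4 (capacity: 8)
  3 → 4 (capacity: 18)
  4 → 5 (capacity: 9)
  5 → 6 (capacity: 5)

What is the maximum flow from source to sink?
Maximum flow = 23

Max flow: 23

Flow assignment:
  0 → 1: 10/15
  0 → 6: 13/13
  1 → 2: 5/12
  1 → 6: 5/5
  2 → 3: 1/17
  2 → 4: 4/8
  3 → 4: 1/18
  4 → 5: 5/9
  5 → 6: 5/5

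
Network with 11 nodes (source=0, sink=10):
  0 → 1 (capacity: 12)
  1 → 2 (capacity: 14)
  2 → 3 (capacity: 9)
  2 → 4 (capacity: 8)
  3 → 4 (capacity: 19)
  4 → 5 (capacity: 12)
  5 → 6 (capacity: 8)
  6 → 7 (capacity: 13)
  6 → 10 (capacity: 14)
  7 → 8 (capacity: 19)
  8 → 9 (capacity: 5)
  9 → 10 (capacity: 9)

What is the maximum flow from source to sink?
Maximum flow = 8

Max flow: 8

Flow assignment:
  0 → 1: 8/12
  1 → 2: 8/14
  2 → 3: 4/9
  2 → 4: 4/8
  3 → 4: 4/19
  4 → 5: 8/12
  5 → 6: 8/8
  6 → 10: 8/14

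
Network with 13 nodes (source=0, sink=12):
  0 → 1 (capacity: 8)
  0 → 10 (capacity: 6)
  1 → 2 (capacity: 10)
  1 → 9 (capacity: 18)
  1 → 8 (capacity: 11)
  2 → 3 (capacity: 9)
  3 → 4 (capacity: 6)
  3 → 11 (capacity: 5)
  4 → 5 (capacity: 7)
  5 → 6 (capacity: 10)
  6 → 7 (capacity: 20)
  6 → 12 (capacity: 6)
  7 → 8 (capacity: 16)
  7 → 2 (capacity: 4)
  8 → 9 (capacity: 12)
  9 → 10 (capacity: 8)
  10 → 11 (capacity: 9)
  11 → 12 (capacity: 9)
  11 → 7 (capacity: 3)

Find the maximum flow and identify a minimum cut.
Max flow = 14, Min cut edges: (0,1), (0,10)

Maximum flow: 14
Minimum cut: (0,1), (0,10)
Partition: S = [0], T = [1, 2, 3, 4, 5, 6, 7, 8, 9, 10, 11, 12]

Max-flow min-cut theorem verified: both equal 14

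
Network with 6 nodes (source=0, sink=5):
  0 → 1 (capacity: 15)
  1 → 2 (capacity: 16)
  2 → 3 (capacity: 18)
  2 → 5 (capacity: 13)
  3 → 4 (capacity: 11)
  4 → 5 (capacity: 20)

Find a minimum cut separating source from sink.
Min cut value = 15, edges: (0,1)

Min cut value: 15
Partition: S = [0], T = [1, 2, 3, 4, 5]
Cut edges: (0,1)

By max-flow min-cut theorem, max flow = min cut = 15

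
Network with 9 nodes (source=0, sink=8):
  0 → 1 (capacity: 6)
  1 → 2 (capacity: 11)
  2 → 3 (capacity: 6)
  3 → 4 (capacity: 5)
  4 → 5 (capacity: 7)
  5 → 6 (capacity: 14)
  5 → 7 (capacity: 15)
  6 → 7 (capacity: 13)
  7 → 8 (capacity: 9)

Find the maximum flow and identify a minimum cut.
Max flow = 5, Min cut edges: (3,4)

Maximum flow: 5
Minimum cut: (3,4)
Partition: S = [0, 1, 2, 3], T = [4, 5, 6, 7, 8]

Max-flow min-cut theorem verified: both equal 5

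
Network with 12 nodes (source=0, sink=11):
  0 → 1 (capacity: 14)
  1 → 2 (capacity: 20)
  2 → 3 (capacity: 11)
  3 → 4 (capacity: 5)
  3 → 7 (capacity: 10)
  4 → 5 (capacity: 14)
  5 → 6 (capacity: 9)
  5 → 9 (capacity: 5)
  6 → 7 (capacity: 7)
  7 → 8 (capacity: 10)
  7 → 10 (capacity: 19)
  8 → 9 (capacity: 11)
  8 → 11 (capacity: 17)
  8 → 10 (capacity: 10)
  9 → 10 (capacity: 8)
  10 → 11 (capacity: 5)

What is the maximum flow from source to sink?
Maximum flow = 11

Max flow: 11

Flow assignment:
  0 → 1: 11/14
  1 → 2: 11/20
  2 → 3: 11/11
  3 → 4: 1/5
  3 → 7: 10/10
  4 → 5: 1/14
  5 → 9: 1/5
  7 → 8: 10/10
  8 → 11: 10/17
  9 → 10: 1/8
  10 → 11: 1/5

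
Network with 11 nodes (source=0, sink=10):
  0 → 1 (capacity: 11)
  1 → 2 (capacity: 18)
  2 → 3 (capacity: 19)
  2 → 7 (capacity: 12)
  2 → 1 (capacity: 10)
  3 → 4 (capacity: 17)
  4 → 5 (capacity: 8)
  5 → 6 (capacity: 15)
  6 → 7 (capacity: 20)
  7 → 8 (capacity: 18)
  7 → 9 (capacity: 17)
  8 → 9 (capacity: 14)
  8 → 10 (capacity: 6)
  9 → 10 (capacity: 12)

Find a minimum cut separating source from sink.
Min cut value = 11, edges: (0,1)

Min cut value: 11
Partition: S = [0], T = [1, 2, 3, 4, 5, 6, 7, 8, 9, 10]
Cut edges: (0,1)

By max-flow min-cut theorem, max flow = min cut = 11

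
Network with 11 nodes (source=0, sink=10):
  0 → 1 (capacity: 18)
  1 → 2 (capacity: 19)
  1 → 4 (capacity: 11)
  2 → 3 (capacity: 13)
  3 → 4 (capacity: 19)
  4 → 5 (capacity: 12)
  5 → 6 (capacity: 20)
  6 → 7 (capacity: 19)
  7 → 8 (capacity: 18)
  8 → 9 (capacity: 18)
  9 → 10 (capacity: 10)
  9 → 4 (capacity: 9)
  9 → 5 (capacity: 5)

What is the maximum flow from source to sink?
Maximum flow = 10

Max flow: 10

Flow assignment:
  0 → 1: 10/18
  1 → 2: 7/19
  1 → 4: 3/11
  2 → 3: 7/13
  3 → 4: 7/19
  4 → 5: 12/12
  5 → 6: 12/20
  6 → 7: 12/19
  7 → 8: 12/18
  8 → 9: 12/18
  9 → 10: 10/10
  9 → 4: 2/9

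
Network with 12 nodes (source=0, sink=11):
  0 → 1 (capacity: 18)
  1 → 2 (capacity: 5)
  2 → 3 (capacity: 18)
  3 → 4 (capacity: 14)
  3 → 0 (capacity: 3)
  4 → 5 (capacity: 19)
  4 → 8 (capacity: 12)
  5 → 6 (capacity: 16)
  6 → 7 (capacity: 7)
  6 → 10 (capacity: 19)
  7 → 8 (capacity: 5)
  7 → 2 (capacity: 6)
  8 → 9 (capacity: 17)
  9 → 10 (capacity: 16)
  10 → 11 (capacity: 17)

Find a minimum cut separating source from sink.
Min cut value = 5, edges: (1,2)

Min cut value: 5
Partition: S = [0, 1], T = [2, 3, 4, 5, 6, 7, 8, 9, 10, 11]
Cut edges: (1,2)

By max-flow min-cut theorem, max flow = min cut = 5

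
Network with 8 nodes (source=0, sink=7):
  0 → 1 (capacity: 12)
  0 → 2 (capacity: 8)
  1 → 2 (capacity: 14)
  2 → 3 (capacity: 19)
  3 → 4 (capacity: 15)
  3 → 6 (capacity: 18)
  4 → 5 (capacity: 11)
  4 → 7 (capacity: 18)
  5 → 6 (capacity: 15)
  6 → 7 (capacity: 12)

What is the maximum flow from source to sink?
Maximum flow = 19

Max flow: 19

Flow assignment:
  0 → 1: 11/12
  0 → 2: 8/8
  1 → 2: 11/14
  2 → 3: 19/19
  3 → 4: 15/15
  3 → 6: 4/18
  4 → 7: 15/18
  6 → 7: 4/12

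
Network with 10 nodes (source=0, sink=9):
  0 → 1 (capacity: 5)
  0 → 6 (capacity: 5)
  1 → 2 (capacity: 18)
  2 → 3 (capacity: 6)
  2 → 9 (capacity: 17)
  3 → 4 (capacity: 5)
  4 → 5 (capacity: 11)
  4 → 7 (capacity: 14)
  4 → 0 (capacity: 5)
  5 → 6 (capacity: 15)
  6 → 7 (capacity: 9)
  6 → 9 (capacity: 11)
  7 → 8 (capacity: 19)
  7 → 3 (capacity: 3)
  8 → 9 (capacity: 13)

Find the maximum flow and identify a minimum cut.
Max flow = 10, Min cut edges: (0,1), (0,6)

Maximum flow: 10
Minimum cut: (0,1), (0,6)
Partition: S = [0], T = [1, 2, 3, 4, 5, 6, 7, 8, 9]

Max-flow min-cut theorem verified: both equal 10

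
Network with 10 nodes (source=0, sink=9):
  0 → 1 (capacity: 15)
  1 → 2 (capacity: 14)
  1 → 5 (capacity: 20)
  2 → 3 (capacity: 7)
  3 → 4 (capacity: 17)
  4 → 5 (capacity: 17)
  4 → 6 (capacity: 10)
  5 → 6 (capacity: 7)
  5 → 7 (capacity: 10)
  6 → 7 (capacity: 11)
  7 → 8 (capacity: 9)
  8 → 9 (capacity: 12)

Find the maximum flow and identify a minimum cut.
Max flow = 9, Min cut edges: (7,8)

Maximum flow: 9
Minimum cut: (7,8)
Partition: S = [0, 1, 2, 3, 4, 5, 6, 7], T = [8, 9]

Max-flow min-cut theorem verified: both equal 9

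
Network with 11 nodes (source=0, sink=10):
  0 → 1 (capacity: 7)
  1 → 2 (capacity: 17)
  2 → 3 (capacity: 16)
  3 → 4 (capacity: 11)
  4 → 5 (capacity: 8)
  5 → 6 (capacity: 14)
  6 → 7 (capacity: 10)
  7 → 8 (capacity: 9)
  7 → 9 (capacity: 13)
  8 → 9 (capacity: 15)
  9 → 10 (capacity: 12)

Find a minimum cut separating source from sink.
Min cut value = 7, edges: (0,1)

Min cut value: 7
Partition: S = [0], T = [1, 2, 3, 4, 5, 6, 7, 8, 9, 10]
Cut edges: (0,1)

By max-flow min-cut theorem, max flow = min cut = 7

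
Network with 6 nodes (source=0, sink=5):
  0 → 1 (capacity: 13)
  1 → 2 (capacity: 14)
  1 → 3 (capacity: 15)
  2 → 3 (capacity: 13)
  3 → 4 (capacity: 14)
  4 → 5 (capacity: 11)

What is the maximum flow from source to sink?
Maximum flow = 11

Max flow: 11

Flow assignment:
  0 → 1: 11/13
  1 → 3: 11/15
  3 → 4: 11/14
  4 → 5: 11/11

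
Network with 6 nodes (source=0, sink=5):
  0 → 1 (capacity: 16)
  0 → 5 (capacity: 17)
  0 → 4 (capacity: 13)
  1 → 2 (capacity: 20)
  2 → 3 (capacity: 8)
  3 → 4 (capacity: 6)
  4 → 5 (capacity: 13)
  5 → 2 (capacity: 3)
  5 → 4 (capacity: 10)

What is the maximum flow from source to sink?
Maximum flow = 30

Max flow: 30

Flow assignment:
  0 → 1: 6/16
  0 → 5: 17/17
  0 → 4: 7/13
  1 → 2: 6/20
  2 → 3: 6/8
  3 → 4: 6/6
  4 → 5: 13/13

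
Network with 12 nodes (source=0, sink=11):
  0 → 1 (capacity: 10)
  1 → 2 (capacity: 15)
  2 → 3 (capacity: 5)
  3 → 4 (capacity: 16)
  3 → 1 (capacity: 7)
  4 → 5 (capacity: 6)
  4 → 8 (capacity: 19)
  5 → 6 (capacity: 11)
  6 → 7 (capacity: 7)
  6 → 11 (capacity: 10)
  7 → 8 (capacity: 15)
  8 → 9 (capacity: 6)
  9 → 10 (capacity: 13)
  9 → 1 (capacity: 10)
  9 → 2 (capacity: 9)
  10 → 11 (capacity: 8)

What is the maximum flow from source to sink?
Maximum flow = 5

Max flow: 5

Flow assignment:
  0 → 1: 5/10
  1 → 2: 5/15
  2 → 3: 5/5
  3 → 4: 5/16
  4 → 5: 5/6
  5 → 6: 5/11
  6 → 11: 5/10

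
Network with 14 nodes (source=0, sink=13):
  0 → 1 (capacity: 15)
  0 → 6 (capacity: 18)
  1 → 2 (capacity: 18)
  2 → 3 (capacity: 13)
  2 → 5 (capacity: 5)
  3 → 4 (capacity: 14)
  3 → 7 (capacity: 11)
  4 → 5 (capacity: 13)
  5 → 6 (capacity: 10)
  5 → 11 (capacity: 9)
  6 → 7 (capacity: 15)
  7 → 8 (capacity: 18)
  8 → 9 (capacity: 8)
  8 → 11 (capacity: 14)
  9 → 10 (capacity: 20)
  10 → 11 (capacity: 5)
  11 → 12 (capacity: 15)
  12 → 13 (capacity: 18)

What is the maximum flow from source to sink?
Maximum flow = 15

Max flow: 15

Flow assignment:
  0 → 1: 15/15
  1 → 2: 15/18
  2 → 3: 10/13
  2 → 5: 5/5
  3 → 4: 4/14
  3 → 7: 6/11
  4 → 5: 4/13
  5 → 6: 4/10
  5 → 11: 5/9
  6 → 7: 4/15
  7 → 8: 10/18
  8 → 9: 4/8
  8 → 11: 6/14
  9 → 10: 4/20
  10 → 11: 4/5
  11 → 12: 15/15
  12 → 13: 15/18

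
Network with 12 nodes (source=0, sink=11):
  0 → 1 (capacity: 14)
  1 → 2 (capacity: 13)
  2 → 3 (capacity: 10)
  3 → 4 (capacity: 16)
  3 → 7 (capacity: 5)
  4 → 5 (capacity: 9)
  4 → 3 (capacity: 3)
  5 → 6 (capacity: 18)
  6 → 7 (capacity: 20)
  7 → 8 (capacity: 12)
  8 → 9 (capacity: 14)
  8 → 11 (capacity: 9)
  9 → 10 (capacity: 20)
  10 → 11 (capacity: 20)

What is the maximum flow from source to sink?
Maximum flow = 10

Max flow: 10

Flow assignment:
  0 → 1: 10/14
  1 → 2: 10/13
  2 → 3: 10/10
  3 → 4: 5/16
  3 → 7: 5/5
  4 → 5: 5/9
  5 → 6: 5/18
  6 → 7: 5/20
  7 → 8: 10/12
  8 → 9: 1/14
  8 → 11: 9/9
  9 → 10: 1/20
  10 → 11: 1/20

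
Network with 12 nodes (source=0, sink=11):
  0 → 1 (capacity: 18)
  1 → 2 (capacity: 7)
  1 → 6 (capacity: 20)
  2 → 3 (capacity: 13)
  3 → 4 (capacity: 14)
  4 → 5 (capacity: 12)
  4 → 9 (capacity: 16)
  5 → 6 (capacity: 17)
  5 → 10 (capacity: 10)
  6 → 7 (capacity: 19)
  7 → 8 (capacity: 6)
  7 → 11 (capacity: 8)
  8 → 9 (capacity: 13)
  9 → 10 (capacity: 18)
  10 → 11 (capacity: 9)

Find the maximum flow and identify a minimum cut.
Max flow = 17, Min cut edges: (7,11), (10,11)

Maximum flow: 17
Minimum cut: (7,11), (10,11)
Partition: S = [0, 1, 2, 3, 4, 5, 6, 7, 8, 9, 10], T = [11]

Max-flow min-cut theorem verified: both equal 17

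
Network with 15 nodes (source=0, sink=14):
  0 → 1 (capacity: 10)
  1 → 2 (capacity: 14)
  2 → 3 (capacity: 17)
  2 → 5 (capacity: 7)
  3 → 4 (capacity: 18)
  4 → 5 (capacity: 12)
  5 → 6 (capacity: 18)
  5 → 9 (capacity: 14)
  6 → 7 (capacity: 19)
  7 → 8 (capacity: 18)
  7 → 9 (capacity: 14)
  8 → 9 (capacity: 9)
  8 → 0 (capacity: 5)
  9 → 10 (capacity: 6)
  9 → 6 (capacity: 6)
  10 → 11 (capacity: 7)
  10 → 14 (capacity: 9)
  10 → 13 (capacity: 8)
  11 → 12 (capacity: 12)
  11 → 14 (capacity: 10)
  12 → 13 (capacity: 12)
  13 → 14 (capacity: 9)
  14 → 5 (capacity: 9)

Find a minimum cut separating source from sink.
Min cut value = 6, edges: (9,10)

Min cut value: 6
Partition: S = [0, 1, 2, 3, 4, 5, 6, 7, 8, 9], T = [10, 11, 12, 13, 14]
Cut edges: (9,10)

By max-flow min-cut theorem, max flow = min cut = 6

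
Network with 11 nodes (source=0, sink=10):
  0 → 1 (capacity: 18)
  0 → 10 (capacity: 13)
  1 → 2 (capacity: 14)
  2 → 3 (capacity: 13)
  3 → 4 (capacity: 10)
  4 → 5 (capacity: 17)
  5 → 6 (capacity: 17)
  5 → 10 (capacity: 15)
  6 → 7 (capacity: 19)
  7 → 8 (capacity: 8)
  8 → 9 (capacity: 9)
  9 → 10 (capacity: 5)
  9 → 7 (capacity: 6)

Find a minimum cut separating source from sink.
Min cut value = 23, edges: (0,10), (3,4)

Min cut value: 23
Partition: S = [0, 1, 2, 3], T = [4, 5, 6, 7, 8, 9, 10]
Cut edges: (0,10), (3,4)

By max-flow min-cut theorem, max flow = min cut = 23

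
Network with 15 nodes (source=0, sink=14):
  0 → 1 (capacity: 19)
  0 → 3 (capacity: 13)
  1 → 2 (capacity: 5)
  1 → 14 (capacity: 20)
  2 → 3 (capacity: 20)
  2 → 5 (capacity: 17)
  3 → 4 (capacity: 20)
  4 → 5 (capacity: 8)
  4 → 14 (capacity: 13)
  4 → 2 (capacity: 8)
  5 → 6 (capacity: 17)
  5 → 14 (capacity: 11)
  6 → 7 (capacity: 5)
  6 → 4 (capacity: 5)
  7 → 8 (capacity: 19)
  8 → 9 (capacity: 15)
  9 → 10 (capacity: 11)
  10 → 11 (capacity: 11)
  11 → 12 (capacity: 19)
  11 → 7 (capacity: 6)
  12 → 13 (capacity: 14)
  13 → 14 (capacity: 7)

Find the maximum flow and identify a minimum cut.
Max flow = 32, Min cut edges: (0,1), (0,3)

Maximum flow: 32
Minimum cut: (0,1), (0,3)
Partition: S = [0], T = [1, 2, 3, 4, 5, 6, 7, 8, 9, 10, 11, 12, 13, 14]

Max-flow min-cut theorem verified: both equal 32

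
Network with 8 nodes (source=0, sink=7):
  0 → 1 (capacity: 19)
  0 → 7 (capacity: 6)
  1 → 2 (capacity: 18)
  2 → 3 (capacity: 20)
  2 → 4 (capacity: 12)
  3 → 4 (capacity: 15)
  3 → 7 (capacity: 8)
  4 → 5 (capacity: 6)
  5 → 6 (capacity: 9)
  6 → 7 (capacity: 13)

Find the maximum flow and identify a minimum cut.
Max flow = 20, Min cut edges: (0,7), (3,7), (4,5)

Maximum flow: 20
Minimum cut: (0,7), (3,7), (4,5)
Partition: S = [0, 1, 2, 3, 4], T = [5, 6, 7]

Max-flow min-cut theorem verified: both equal 20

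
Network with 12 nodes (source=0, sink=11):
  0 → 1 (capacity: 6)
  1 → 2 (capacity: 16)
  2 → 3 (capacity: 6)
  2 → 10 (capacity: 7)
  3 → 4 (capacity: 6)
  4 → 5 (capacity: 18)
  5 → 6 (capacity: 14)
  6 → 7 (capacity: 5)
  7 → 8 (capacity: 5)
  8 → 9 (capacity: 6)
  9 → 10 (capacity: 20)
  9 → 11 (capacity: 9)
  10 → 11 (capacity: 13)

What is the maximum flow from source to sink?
Maximum flow = 6

Max flow: 6

Flow assignment:
  0 → 1: 6/6
  1 → 2: 6/16
  2 → 10: 6/7
  10 → 11: 6/13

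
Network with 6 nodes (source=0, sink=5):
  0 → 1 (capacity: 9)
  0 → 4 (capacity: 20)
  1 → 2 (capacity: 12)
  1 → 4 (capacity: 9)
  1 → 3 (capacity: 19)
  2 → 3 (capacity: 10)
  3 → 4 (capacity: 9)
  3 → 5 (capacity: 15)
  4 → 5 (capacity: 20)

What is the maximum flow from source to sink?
Maximum flow = 29

Max flow: 29

Flow assignment:
  0 → 1: 9/9
  0 → 4: 20/20
  1 → 3: 9/19
  3 → 5: 9/15
  4 → 5: 20/20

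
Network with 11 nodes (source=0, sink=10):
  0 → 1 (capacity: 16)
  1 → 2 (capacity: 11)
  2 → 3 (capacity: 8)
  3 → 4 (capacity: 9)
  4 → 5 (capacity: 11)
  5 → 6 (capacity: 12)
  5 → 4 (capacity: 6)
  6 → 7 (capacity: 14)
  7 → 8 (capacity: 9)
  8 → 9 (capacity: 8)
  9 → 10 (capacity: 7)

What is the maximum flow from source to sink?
Maximum flow = 7

Max flow: 7

Flow assignment:
  0 → 1: 7/16
  1 → 2: 7/11
  2 → 3: 7/8
  3 → 4: 7/9
  4 → 5: 7/11
  5 → 6: 7/12
  6 → 7: 7/14
  7 → 8: 7/9
  8 → 9: 7/8
  9 → 10: 7/7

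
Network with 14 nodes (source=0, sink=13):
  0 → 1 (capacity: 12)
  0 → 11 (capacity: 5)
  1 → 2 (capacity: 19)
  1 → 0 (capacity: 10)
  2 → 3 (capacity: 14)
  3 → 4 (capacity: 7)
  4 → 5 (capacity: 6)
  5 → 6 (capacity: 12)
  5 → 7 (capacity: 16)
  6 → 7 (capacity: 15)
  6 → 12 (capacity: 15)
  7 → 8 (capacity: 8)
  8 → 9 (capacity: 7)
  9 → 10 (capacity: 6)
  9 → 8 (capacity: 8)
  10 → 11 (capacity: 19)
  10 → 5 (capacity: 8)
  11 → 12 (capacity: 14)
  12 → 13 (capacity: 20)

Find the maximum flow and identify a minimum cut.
Max flow = 11, Min cut edges: (0,11), (4,5)

Maximum flow: 11
Minimum cut: (0,11), (4,5)
Partition: S = [0, 1, 2, 3, 4], T = [5, 6, 7, 8, 9, 10, 11, 12, 13]

Max-flow min-cut theorem verified: both equal 11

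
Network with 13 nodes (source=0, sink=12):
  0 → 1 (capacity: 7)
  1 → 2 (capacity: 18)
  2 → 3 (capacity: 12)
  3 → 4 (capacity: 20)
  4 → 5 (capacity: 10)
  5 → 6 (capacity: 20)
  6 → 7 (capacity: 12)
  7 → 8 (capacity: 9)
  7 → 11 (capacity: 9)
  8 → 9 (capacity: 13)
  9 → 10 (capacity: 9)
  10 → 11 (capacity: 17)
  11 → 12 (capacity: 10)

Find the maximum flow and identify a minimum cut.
Max flow = 7, Min cut edges: (0,1)

Maximum flow: 7
Minimum cut: (0,1)
Partition: S = [0], T = [1, 2, 3, 4, 5, 6, 7, 8, 9, 10, 11, 12]

Max-flow min-cut theorem verified: both equal 7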